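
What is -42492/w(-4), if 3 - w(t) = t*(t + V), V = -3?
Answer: 42492/25 ≈ 1699.7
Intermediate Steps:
w(t) = 3 - t*(-3 + t) (w(t) = 3 - t*(t - 3) = 3 - t*(-3 + t))
-42492/w(-4) = -42492/(3 - 1*(-4)**2 + 3*(-4)) = -42492/(3 - 1*16 - 12) = -42492/(3 - 16 - 12) = -42492/(-25) = -42492*(-1/25) = 42492/25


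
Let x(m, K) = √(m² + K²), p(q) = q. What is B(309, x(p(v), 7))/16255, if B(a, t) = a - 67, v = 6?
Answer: 242/16255 ≈ 0.014888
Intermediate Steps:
x(m, K) = √(K² + m²)
B(a, t) = -67 + a
B(309, x(p(v), 7))/16255 = (-67 + 309)/16255 = 242*(1/16255) = 242/16255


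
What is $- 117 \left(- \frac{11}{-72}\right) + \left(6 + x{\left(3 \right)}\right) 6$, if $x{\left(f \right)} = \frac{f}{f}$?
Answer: $\frac{193}{8} \approx 24.125$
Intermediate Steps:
$x{\left(f \right)} = 1$
$- 117 \left(- \frac{11}{-72}\right) + \left(6 + x{\left(3 \right)}\right) 6 = - 117 \left(- \frac{11}{-72}\right) + \left(6 + 1\right) 6 = - 117 \left(\left(-11\right) \left(- \frac{1}{72}\right)\right) + 7 \cdot 6 = \left(-117\right) \frac{11}{72} + 42 = - \frac{143}{8} + 42 = \frac{193}{8}$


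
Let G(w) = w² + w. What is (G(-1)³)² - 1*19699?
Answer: -19699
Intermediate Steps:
G(w) = w + w²
(G(-1)³)² - 1*19699 = ((-(1 - 1))³)² - 1*19699 = ((-1*0)³)² - 19699 = (0³)² - 19699 = 0² - 19699 = 0 - 19699 = -19699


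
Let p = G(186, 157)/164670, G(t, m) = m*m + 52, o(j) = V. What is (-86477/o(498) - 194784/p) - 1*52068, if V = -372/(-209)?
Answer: -12856809507449/9188772 ≈ -1.3992e+6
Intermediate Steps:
V = 372/209 (V = -372*(-1/209) = 372/209 ≈ 1.7799)
o(j) = 372/209
G(t, m) = 52 + m² (G(t, m) = m² + 52 = 52 + m²)
p = 24701/164670 (p = (52 + 157²)/164670 = (52 + 24649)*(1/164670) = 24701*(1/164670) = 24701/164670 ≈ 0.15000)
(-86477/o(498) - 194784/p) - 1*52068 = (-86477/372/209 - 194784/24701/164670) - 1*52068 = (-86477*209/372 - 194784*164670/24701) - 52068 = (-18073693/372 - 32075081280/24701) - 52068 = -12378368526953/9188772 - 52068 = -12856809507449/9188772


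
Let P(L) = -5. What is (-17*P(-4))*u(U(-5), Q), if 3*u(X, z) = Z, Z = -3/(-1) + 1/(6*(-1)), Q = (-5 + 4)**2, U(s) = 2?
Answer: 1445/18 ≈ 80.278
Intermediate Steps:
Q = 1 (Q = (-1)**2 = 1)
Z = 17/6 (Z = -3*(-1) + 1/(-6) = 3 + 1*(-1/6) = 3 - 1/6 = 17/6 ≈ 2.8333)
u(X, z) = 17/18 (u(X, z) = (1/3)*(17/6) = 17/18)
(-17*P(-4))*u(U(-5), Q) = -17*(-5)*(17/18) = 85*(17/18) = 1445/18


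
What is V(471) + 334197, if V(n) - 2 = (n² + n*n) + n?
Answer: 778352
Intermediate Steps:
V(n) = 2 + n + 2*n² (V(n) = 2 + ((n² + n*n) + n) = 2 + ((n² + n²) + n) = 2 + (2*n² + n) = 2 + (n + 2*n²) = 2 + n + 2*n²)
V(471) + 334197 = (2 + 471 + 2*471²) + 334197 = (2 + 471 + 2*221841) + 334197 = (2 + 471 + 443682) + 334197 = 444155 + 334197 = 778352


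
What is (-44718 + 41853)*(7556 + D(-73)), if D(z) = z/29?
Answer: -627581115/29 ≈ -2.1641e+7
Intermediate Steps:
D(z) = z/29 (D(z) = z*(1/29) = z/29)
(-44718 + 41853)*(7556 + D(-73)) = (-44718 + 41853)*(7556 + (1/29)*(-73)) = -2865*(7556 - 73/29) = -2865*219051/29 = -627581115/29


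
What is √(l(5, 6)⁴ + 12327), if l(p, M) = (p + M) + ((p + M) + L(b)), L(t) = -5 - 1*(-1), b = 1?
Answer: √117303 ≈ 342.50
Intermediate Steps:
L(t) = -4 (L(t) = -5 + 1 = -4)
l(p, M) = -4 + 2*M + 2*p (l(p, M) = (p + M) + ((p + M) - 4) = (M + p) + ((M + p) - 4) = (M + p) + (-4 + M + p) = -4 + 2*M + 2*p)
√(l(5, 6)⁴ + 12327) = √((-4 + 2*6 + 2*5)⁴ + 12327) = √((-4 + 12 + 10)⁴ + 12327) = √(18⁴ + 12327) = √(104976 + 12327) = √117303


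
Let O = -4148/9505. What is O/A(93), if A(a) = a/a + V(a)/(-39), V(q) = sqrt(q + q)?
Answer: -2103036/4229725 - 53924*sqrt(186)/4229725 ≈ -0.67107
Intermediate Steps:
V(q) = sqrt(2)*sqrt(q) (V(q) = sqrt(2*q) = sqrt(2)*sqrt(q))
O = -4148/9505 (O = -4148*1/9505 = -4148/9505 ≈ -0.43640)
A(a) = 1 - sqrt(2)*sqrt(a)/39 (A(a) = a/a + (sqrt(2)*sqrt(a))/(-39) = 1 + (sqrt(2)*sqrt(a))*(-1/39) = 1 - sqrt(2)*sqrt(a)/39)
O/A(93) = -4148/(9505*(1 - sqrt(2)*sqrt(93)/39)) = -4148/(9505*(1 - sqrt(186)/39))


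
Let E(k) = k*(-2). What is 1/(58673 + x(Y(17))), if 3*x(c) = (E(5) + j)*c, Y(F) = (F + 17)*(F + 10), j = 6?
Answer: 1/57449 ≈ 1.7407e-5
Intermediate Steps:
E(k) = -2*k
Y(F) = (10 + F)*(17 + F) (Y(F) = (17 + F)*(10 + F) = (10 + F)*(17 + F))
x(c) = -4*c/3 (x(c) = ((-2*5 + 6)*c)/3 = ((-10 + 6)*c)/3 = (-4*c)/3 = -4*c/3)
1/(58673 + x(Y(17))) = 1/(58673 - 4*(170 + 17² + 27*17)/3) = 1/(58673 - 4*(170 + 289 + 459)/3) = 1/(58673 - 4/3*918) = 1/(58673 - 1224) = 1/57449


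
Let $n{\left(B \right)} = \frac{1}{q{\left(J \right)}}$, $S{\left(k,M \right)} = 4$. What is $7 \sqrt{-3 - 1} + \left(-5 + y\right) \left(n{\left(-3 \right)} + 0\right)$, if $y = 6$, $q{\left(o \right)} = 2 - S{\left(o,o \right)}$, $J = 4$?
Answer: $- \frac{1}{2} + 14 i \approx -0.5 + 14.0 i$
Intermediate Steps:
$q{\left(o \right)} = -2$ ($q{\left(o \right)} = 2 - 4 = -2$)
$n{\left(B \right)} = - \frac{1}{2}$ ($n{\left(B \right)} = \frac{1}{-2} = - \frac{1}{2}$)
$7 \sqrt{-3 - 1} + \left(-5 + y\right) \left(n{\left(-3 \right)} + 0\right) = 7 \sqrt{-3 - 1} + \left(-5 + 6\right) \left(- \frac{1}{2} + 0\right) = 7 \sqrt{-4} + 1 \left(- \frac{1}{2}\right) = 7 \cdot 2 i - \frac{1}{2} = 14 i - \frac{1}{2} = - \frac{1}{2} + 14 i$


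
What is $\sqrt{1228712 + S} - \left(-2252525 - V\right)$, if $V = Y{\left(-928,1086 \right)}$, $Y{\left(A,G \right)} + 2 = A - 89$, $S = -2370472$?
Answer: $2251506 + 32 i \sqrt{1115} \approx 2.2515 \cdot 10^{6} + 1068.5 i$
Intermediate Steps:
$Y{\left(A,G \right)} = -91 + A$ ($Y{\left(A,G \right)} = -2 + \left(A - 89\right) = -2 + \left(-89 + A\right) = -91 + A$)
$V = -1019$ ($V = -91 - 928 = -1019$)
$\sqrt{1228712 + S} - \left(-2252525 - V\right) = \sqrt{1228712 - 2370472} - \left(-2252525 - -1019\right) = \sqrt{-1141760} - \left(-2252525 + 1019\right) = 32 i \sqrt{1115} - -2251506 = 32 i \sqrt{1115} + 2251506 = 2251506 + 32 i \sqrt{1115}$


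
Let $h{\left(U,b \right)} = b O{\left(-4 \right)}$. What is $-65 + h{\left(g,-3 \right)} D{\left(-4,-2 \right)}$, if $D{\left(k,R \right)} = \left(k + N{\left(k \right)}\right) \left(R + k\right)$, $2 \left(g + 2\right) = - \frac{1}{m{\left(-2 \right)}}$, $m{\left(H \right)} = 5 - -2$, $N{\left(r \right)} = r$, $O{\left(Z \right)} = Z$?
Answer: $511$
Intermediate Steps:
$m{\left(H \right)} = 7$ ($m{\left(H \right)} = 5 + 2 = 7$)
$g = - \frac{29}{14}$ ($g = -2 + \frac{\left(-1\right) \frac{1}{7}}{2} = -2 + \frac{1}{2} \left(- \frac{1}{7}\right) = -2 - \frac{1}{14} = - \frac{29}{14} \approx -2.0714$)
$D{\left(k,R \right)} = 2 k \left(R + k\right)$ ($D{\left(k,R \right)} = \left(k + k\right) \left(R + k\right) = 2 k \left(R + k\right)$)
$h{\left(U,b \right)} = - 4 b$ ($h{\left(U,b \right)} = b \left(-4\right) = - 4 b$)
$-65 + h{\left(g,-3 \right)} D{\left(-4,-2 \right)} = -65 + \left(-4\right) \left(-3\right) 2 \left(-4\right) \left(-2 - 4\right) = -65 + 12 \cdot 2 \left(-4\right) \left(-6\right) = -65 + 12 \cdot 48 = -65 + 576 = 511$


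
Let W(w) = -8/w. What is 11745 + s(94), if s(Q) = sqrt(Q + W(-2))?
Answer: 11745 + 7*sqrt(2) ≈ 11755.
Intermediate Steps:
s(Q) = sqrt(4 + Q) (s(Q) = sqrt(Q - 8/(-2)) = sqrt(Q - 8*(-1/2)) = sqrt(Q + 4) = sqrt(4 + Q))
11745 + s(94) = 11745 + sqrt(4 + 94) = 11745 + sqrt(98) = 11745 + 7*sqrt(2)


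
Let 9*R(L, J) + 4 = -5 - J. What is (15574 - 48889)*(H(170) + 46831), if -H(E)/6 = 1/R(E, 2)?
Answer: -17163721425/11 ≈ -1.5603e+9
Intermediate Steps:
R(L, J) = -1 - J/9 (R(L, J) = -4/9 + (-5 - J)/9 = -4/9 + (-5/9 - J/9) = -1 - J/9)
H(E) = 54/11 (H(E) = -6/(-1 - ⅑*2) = -6/(-1 - 2/9) = -6/(-11/9) = -6*(-9/11) = 54/11)
(15574 - 48889)*(H(170) + 46831) = (15574 - 48889)*(54/11 + 46831) = -33315*515195/11 = -17163721425/11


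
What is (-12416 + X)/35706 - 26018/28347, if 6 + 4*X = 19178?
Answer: -34699633/30671454 ≈ -1.1313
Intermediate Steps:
X = 4793 (X = -3/2 + (1/4)*19178 = -3/2 + 9589/2 = 4793)
(-12416 + X)/35706 - 26018/28347 = (-12416 + 4793)/35706 - 26018/28347 = -7623*1/35706 - 26018*1/28347 = -231/1082 - 26018/28347 = -34699633/30671454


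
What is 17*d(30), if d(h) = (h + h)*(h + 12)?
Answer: 42840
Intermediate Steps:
d(h) = 2*h*(12 + h) (d(h) = (2*h)*(12 + h) = 2*h*(12 + h))
17*d(30) = 17*(2*30*(12 + 30)) = 17*(2*30*42) = 17*2520 = 42840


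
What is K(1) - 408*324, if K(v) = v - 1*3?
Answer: -132194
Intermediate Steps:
K(v) = -3 + v (K(v) = v - 3 = -3 + v)
K(1) - 408*324 = (-3 + 1) - 408*324 = -2 - 132192 = -132194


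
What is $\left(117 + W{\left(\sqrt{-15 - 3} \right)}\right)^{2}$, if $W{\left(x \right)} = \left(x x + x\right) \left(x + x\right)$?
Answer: $-16767 - 17496 i \sqrt{2} \approx -16767.0 - 24743.0 i$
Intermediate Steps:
$W{\left(x \right)} = 2 x \left(x + x^{2}\right)$ ($W{\left(x \right)} = \left(x^{2} + x\right) 2 x = \left(x + x^{2}\right) 2 x = 2 x \left(x + x^{2}\right)$)
$\left(117 + W{\left(\sqrt{-15 - 3} \right)}\right)^{2} = \left(117 + 2 \left(\sqrt{-15 - 3}\right)^{2} \left(1 + \sqrt{-15 - 3}\right)\right)^{2} = \left(117 + 2 \left(\sqrt{-18}\right)^{2} \left(1 + \sqrt{-18}\right)\right)^{2} = \left(117 + 2 \left(3 i \sqrt{2}\right)^{2} \left(1 + 3 i \sqrt{2}\right)\right)^{2} = \left(117 + 2 \left(-18\right) \left(1 + 3 i \sqrt{2}\right)\right)^{2} = \left(117 - \left(36 + 108 i \sqrt{2}\right)\right)^{2} = \left(81 - 108 i \sqrt{2}\right)^{2}$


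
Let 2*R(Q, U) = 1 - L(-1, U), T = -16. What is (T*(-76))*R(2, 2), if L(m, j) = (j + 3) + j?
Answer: -3648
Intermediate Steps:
L(m, j) = 3 + 2*j (L(m, j) = (3 + j) + j = 3 + 2*j)
R(Q, U) = -1 - U (R(Q, U) = (1 - (3 + 2*U))/2 = (1 + (-3 - 2*U))/2 = (-2 - 2*U)/2 = -1 - U)
(T*(-76))*R(2, 2) = (-16*(-76))*(-1 - 1*2) = 1216*(-1 - 2) = 1216*(-3) = -3648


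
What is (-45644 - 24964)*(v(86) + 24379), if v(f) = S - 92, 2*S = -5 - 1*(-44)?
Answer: -1716233352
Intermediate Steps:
S = 39/2 (S = (-5 - 1*(-44))/2 = (-5 + 44)/2 = (½)*39 = 39/2 ≈ 19.500)
v(f) = -145/2 (v(f) = 39/2 - 92 = -145/2)
(-45644 - 24964)*(v(86) + 24379) = (-45644 - 24964)*(-145/2 + 24379) = -70608*48613/2 = -1716233352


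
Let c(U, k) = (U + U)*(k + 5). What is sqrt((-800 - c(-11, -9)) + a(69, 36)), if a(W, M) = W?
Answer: 3*I*sqrt(91) ≈ 28.618*I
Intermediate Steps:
c(U, k) = 2*U*(5 + k) (c(U, k) = (2*U)*(5 + k) = 2*U*(5 + k))
sqrt((-800 - c(-11, -9)) + a(69, 36)) = sqrt((-800 - 2*(-11)*(5 - 9)) + 69) = sqrt((-800 - 2*(-11)*(-4)) + 69) = sqrt((-800 - 1*88) + 69) = sqrt((-800 - 88) + 69) = sqrt(-888 + 69) = sqrt(-819) = 3*I*sqrt(91)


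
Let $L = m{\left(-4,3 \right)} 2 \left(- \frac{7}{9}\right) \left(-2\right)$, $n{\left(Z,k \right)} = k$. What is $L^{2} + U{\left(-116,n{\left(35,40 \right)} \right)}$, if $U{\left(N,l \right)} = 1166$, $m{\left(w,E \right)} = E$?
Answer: $\frac{11278}{9} \approx 1253.1$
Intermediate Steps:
$L = \frac{28}{3}$ ($L = 3 \cdot 2 \left(- \frac{7}{9}\right) \left(-2\right) = 6 \left(\left(-7\right) \frac{1}{9}\right) \left(-2\right) = 6 \left(- \frac{7}{9}\right) \left(-2\right) = \left(- \frac{14}{3}\right) \left(-2\right) = \frac{28}{3} \approx 9.3333$)
$L^{2} + U{\left(-116,n{\left(35,40 \right)} \right)} = \left(\frac{28}{3}\right)^{2} + 1166 = \frac{784}{9} + 1166 = \frac{11278}{9}$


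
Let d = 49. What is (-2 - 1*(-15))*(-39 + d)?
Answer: 130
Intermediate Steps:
(-2 - 1*(-15))*(-39 + d) = (-2 - 1*(-15))*(-39 + 49) = (-2 + 15)*10 = 13*10 = 130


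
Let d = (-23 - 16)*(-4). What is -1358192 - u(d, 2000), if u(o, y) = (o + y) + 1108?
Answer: -1361456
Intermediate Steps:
d = 156 (d = -39*(-4) = 156)
u(o, y) = 1108 + o + y
-1358192 - u(d, 2000) = -1358192 - (1108 + 156 + 2000) = -1358192 - 1*3264 = -1358192 - 3264 = -1361456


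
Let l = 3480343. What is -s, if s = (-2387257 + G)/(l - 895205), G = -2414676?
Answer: 4801933/2585138 ≈ 1.8575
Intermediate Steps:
s = -4801933/2585138 (s = (-2387257 - 2414676)/(3480343 - 895205) = -4801933/2585138 ≈ -1.8575)
-s = -1*(-4801933/2585138) = 4801933/2585138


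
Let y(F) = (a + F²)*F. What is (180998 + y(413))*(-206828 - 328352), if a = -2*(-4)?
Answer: -37799388238820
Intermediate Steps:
a = 8
y(F) = F*(8 + F²) (y(F) = (8 + F²)*F = F*(8 + F²))
(180998 + y(413))*(-206828 - 328352) = (180998 + 413*(8 + 413²))*(-206828 - 328352) = (180998 + 413*(8 + 170569))*(-535180) = (180998 + 413*170577)*(-535180) = (180998 + 70448301)*(-535180) = 70629299*(-535180) = -37799388238820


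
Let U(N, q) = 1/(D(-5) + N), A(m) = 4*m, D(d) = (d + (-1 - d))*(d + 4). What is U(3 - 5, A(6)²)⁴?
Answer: 1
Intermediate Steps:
D(d) = -4 - d (D(d) = -(4 + d) = -4 - d)
U(N, q) = 1/(1 + N) (U(N, q) = 1/((-4 - 1*(-5)) + N) = 1/((-4 + 5) + N) = 1/(1 + N))
U(3 - 5, A(6)²)⁴ = (1/(1 + (3 - 5)))⁴ = (1/(1 - 2))⁴ = (1/(-1))⁴ = (-1)⁴ = 1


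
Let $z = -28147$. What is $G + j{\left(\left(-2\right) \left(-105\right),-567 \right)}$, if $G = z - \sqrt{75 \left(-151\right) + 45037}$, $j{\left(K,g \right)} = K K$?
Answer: $15953 - 28 \sqrt{43} \approx 15769.0$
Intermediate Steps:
$j{\left(K,g \right)} = K^{2}$
$G = -28147 - 28 \sqrt{43}$ ($G = -28147 - \sqrt{75 \left(-151\right) + 45037} = -28147 - \sqrt{-11325 + 45037} = -28147 - \sqrt{33712} = -28147 - 28 \sqrt{43} \approx -28331.0$)
$G + j{\left(\left(-2\right) \left(-105\right),-567 \right)} = \left(-28147 - 28 \sqrt{43}\right) + \left(\left(-2\right) \left(-105\right)\right)^{2} = \left(-28147 - 28 \sqrt{43}\right) + 210^{2} = \left(-28147 - 28 \sqrt{43}\right) + 44100 = 15953 - 28 \sqrt{43}$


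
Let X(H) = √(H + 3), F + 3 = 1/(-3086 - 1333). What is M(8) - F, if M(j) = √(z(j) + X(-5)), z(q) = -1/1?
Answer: 13258/4419 + √(-1 + I*√2) ≈ 3.6052 + 1.1688*I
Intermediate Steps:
z(q) = -1 (z(q) = -1*1 = -1)
F = -13258/4419 (F = -3 + 1/(-3086 - 1333) = -3 + 1/(-4419) = -3 - 1/4419 = -13258/4419 ≈ -3.0002)
X(H) = √(3 + H)
M(j) = √(-1 + I*√2) (M(j) = √(-1 + √(3 - 5)) = √(-1 + √(-2)) = √(-1 + I*√2))
M(8) - F = √(-1 + I*√2) - 1*(-13258/4419) = √(-1 + I*√2) + 13258/4419 = 13258/4419 + √(-1 + I*√2)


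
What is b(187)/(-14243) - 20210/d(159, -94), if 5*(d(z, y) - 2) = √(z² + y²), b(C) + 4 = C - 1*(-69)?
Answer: 14383979216/484504131 - 101050*√34117/34017 ≈ -519.00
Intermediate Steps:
b(C) = 65 + C (b(C) = -4 + (C - 1*(-69)) = -4 + (C + 69) = -4 + (69 + C) = 65 + C)
d(z, y) = 2 + √(y² + z²)/5 (d(z, y) = 2 + √(z² + y²)/5 = 2 + √(y² + z²)/5)
b(187)/(-14243) - 20210/d(159, -94) = (65 + 187)/(-14243) - 20210/(2 + √((-94)² + 159²)/5) = 252*(-1/14243) - 20210/(2 + √(8836 + 25281)/5) = -252/14243 - 20210/(2 + √34117/5)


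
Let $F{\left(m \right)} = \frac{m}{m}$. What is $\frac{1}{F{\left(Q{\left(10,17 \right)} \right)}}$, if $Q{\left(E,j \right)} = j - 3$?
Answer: $1$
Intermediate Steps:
$Q{\left(E,j \right)} = -3 + j$
$F{\left(m \right)} = 1$
$\frac{1}{F{\left(Q{\left(10,17 \right)} \right)}} = 1^{-1} = 1$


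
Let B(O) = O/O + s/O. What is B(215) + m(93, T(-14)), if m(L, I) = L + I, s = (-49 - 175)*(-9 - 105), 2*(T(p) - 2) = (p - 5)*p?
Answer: 74771/215 ≈ 347.77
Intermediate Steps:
T(p) = 2 + p*(-5 + p)/2 (T(p) = 2 + ((p - 5)*p)/2 = 2 + ((-5 + p)*p)/2 = 2 + (p*(-5 + p))/2 = 2 + p*(-5 + p)/2)
s = 25536 (s = -224*(-114) = 25536)
B(O) = 1 + 25536/O (B(O) = O/O + 25536/O = 1 + 25536/O)
m(L, I) = I + L
B(215) + m(93, T(-14)) = (25536 + 215)/215 + ((2 + (1/2)*(-14)**2 - 5/2*(-14)) + 93) = (1/215)*25751 + ((2 + (1/2)*196 + 35) + 93) = 25751/215 + ((2 + 98 + 35) + 93) = 25751/215 + (135 + 93) = 25751/215 + 228 = 74771/215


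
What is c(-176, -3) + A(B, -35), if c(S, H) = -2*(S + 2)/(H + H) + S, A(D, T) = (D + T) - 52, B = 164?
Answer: -157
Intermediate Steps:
A(D, T) = -52 + D + T
c(S, H) = S - (2 + S)/H (c(S, H) = -2*(2 + S)/(2*H) + S = -2*(2 + S)*1/(2*H) + S = -(2 + S)/H + S = S - (2 + S)/H)
c(-176, -3) + A(B, -35) = (-2 - 1*(-176) - 3*(-176))/(-3) + (-52 + 164 - 35) = -(-2 + 176 + 528)/3 + 77 = -⅓*702 + 77 = -234 + 77 = -157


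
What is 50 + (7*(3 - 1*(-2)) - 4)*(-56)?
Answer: -1686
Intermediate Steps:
50 + (7*(3 - 1*(-2)) - 4)*(-56) = 50 + (7*(3 + 2) - 4)*(-56) = 50 + (7*5 - 4)*(-56) = 50 + (35 - 4)*(-56) = 50 + 31*(-56) = 50 - 1736 = -1686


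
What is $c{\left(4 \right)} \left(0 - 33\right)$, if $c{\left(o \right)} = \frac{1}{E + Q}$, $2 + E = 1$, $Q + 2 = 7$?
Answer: $- \frac{33}{4} \approx -8.25$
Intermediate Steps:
$Q = 5$ ($Q = -2 + 7 = 5$)
$E = -1$ ($E = -2 + 1 = -1$)
$c{\left(o \right)} = \frac{1}{4}$ ($c{\left(o \right)} = \frac{1}{-1 + 5} = \frac{1}{4}$)
$c{\left(4 \right)} \left(0 - 33\right) = \frac{0 - 33}{4} = \frac{1}{4} \left(-33\right) = - \frac{33}{4}$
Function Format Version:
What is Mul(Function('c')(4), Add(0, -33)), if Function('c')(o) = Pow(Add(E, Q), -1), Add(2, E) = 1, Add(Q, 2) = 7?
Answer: Rational(-33, 4) ≈ -8.2500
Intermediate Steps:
Q = 5 (Q = Add(-2, 7) = 5)
E = -1 (E = Add(-2, 1) = -1)
Function('c')(o) = Rational(1, 4) (Function('c')(o) = Pow(Add(-1, 5), -1) = Pow(4, -1) = Rational(1, 4))
Mul(Function('c')(4), Add(0, -33)) = Mul(Rational(1, 4), Add(0, -33)) = Mul(Rational(1, 4), -33) = Rational(-33, 4)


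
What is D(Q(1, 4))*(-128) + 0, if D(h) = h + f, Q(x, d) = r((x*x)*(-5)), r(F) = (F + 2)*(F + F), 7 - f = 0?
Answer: -4736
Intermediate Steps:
f = 7 (f = 7 - 1*0 = 7 + 0 = 7)
r(F) = 2*F*(2 + F) (r(F) = (2 + F)*(2*F) = 2*F*(2 + F))
Q(x, d) = -10*x²*(2 - 5*x²) (Q(x, d) = 2*((x*x)*(-5))*(2 + (x*x)*(-5)) = 2*(x²*(-5))*(2 + x²*(-5)) = 2*(-5*x²)*(2 - 5*x²) = -10*x²*(2 - 5*x²))
D(h) = 7 + h (D(h) = h + 7 = 7 + h)
D(Q(1, 4))*(-128) + 0 = (7 + 1²*(-20 + 50*1²))*(-128) + 0 = (7 + 1*(-20 + 50*1))*(-128) + 0 = (7 + 1*(-20 + 50))*(-128) + 0 = (7 + 1*30)*(-128) + 0 = (7 + 30)*(-128) + 0 = 37*(-128) + 0 = -4736 + 0 = -4736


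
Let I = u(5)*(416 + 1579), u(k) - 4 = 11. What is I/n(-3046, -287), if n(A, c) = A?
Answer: -29925/3046 ≈ -9.8244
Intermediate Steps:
u(k) = 15 (u(k) = 4 + 11 = 15)
I = 29925 (I = 15*(416 + 1579) = 15*1995 = 29925)
I/n(-3046, -287) = 29925/(-3046) = 29925*(-1/3046) = -29925/3046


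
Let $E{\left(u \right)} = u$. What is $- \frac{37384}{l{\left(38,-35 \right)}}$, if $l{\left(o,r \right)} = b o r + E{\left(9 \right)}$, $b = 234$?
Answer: $\frac{37384}{311211} \approx 0.12012$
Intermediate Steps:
$l{\left(o,r \right)} = 9 + 234 o r$ ($l{\left(o,r \right)} = 234 o r + 9 = 9 + 234 o r$)
$- \frac{37384}{l{\left(38,-35 \right)}} = - \frac{37384}{9 + 234 \cdot 38 \left(-35\right)} = - \frac{37384}{9 - 311220} = - \frac{37384}{-311211} = \left(-37384\right) \left(- \frac{1}{311211}\right) = \frac{37384}{311211}$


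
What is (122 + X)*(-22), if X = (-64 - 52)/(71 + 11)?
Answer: -108768/41 ≈ -2652.9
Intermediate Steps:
X = -58/41 (X = -116/82 = -116*1/82 = -58/41 ≈ -1.4146)
(122 + X)*(-22) = (122 - 58/41)*(-22) = (4944/41)*(-22) = -108768/41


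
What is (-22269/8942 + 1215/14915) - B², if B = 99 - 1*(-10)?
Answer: -316977883187/26673986 ≈ -11883.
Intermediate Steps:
B = 109 (B = 99 + 10 = 109)
(-22269/8942 + 1215/14915) - B² = (-22269/8942 + 1215/14915) - 1*109² = (-22269*1/8942 + 1215*(1/14915)) - 1*11881 = (-22269/8942 + 243/2983) - 11881 = -64255521/26673986 - 11881 = -316977883187/26673986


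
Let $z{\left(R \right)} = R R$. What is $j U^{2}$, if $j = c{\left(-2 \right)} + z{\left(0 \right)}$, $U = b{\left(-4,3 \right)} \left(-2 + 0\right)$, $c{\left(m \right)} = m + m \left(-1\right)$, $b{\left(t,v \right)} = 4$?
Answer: $0$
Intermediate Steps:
$z{\left(R \right)} = R^{2}$
$c{\left(m \right)} = 0$ ($c{\left(m \right)} = m - m = 0$)
$U = -8$ ($U = 4 \left(-2 + 0\right) = 4 \left(-2\right) = -8$)
$j = 0$ ($j = 0 + 0^{2} = 0 + 0 = 0$)
$j U^{2} = 0 \left(-8\right)^{2} = 0 \cdot 64 = 0$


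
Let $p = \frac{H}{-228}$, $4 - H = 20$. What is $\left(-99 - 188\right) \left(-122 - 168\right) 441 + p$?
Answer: $\frac{2092152514}{57} \approx 3.6704 \cdot 10^{7}$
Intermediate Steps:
$H = -16$ ($H = 4 - 20 = -16$)
$p = \frac{4}{57}$ ($p = - \frac{16}{-228} = \left(-16\right) \left(- \frac{1}{228}\right) = \frac{4}{57} \approx 0.070175$)
$\left(-99 - 188\right) \left(-122 - 168\right) 441 + p = \left(-99 - 188\right) \left(-122 - 168\right) 441 + \frac{4}{57} = \left(-287\right) \left(-290\right) 441 + \frac{4}{57} = 83230 \cdot 441 + \frac{4}{57} = 36704430 + \frac{4}{57} = \frac{2092152514}{57}$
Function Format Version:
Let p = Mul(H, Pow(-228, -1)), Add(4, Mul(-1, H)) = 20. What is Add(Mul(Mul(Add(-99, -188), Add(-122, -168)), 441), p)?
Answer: Rational(2092152514, 57) ≈ 3.6704e+7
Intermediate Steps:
H = -16 (H = Add(4, Mul(-1, 20)) = Add(4, -20) = -16)
p = Rational(4, 57) (p = Mul(-16, Pow(-228, -1)) = Mul(-16, Rational(-1, 228)) = Rational(4, 57) ≈ 0.070175)
Add(Mul(Mul(Add(-99, -188), Add(-122, -168)), 441), p) = Add(Mul(Mul(Add(-99, -188), Add(-122, -168)), 441), Rational(4, 57)) = Add(Mul(Mul(-287, -290), 441), Rational(4, 57)) = Add(Mul(83230, 441), Rational(4, 57)) = Add(36704430, Rational(4, 57)) = Rational(2092152514, 57)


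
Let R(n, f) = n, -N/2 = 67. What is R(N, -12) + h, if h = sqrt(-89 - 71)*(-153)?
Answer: -134 - 612*I*sqrt(10) ≈ -134.0 - 1935.3*I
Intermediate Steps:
N = -134 (N = -2*67 = -134)
h = -612*I*sqrt(10) (h = sqrt(-160)*(-153) = (4*I*sqrt(10))*(-153) = -612*I*sqrt(10) ≈ -1935.3*I)
R(N, -12) + h = -134 - 612*I*sqrt(10)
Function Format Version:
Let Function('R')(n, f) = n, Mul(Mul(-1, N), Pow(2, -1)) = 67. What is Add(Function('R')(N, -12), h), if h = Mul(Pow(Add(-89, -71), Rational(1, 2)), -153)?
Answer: Add(-134, Mul(-612, I, Pow(10, Rational(1, 2)))) ≈ Add(-134.00, Mul(-1935.3, I))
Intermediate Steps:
N = -134 (N = Mul(-2, 67) = -134)
h = Mul(-612, I, Pow(10, Rational(1, 2))) (h = Mul(Pow(-160, Rational(1, 2)), -153) = Mul(Mul(4, I, Pow(10, Rational(1, 2))), -153) = Mul(-612, I, Pow(10, Rational(1, 2))) ≈ Mul(-1935.3, I))
Add(Function('R')(N, -12), h) = Add(-134, Mul(-612, I, Pow(10, Rational(1, 2))))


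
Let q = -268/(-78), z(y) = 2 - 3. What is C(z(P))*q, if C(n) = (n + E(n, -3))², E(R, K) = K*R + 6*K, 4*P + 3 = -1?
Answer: 34304/39 ≈ 879.59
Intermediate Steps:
P = -1 (P = -¾ + (¼)*(-1) = -¾ - ¼ = -1)
z(y) = -1
E(R, K) = 6*K + K*R
q = 134/39 (q = -268*(-1/78) = 134/39 ≈ 3.4359)
C(n) = (-18 - 2*n)² (C(n) = (n - 3*(6 + n))² = (n + (-18 - 3*n))² = (-18 - 2*n)²)
C(z(P))*q = (4*(9 - 1)²)*(134/39) = (4*8²)*(134/39) = (4*64)*(134/39) = 256*(134/39) = 34304/39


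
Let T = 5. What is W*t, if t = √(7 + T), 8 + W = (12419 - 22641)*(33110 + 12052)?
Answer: -923291944*√3 ≈ -1.5992e+9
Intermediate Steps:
W = -461645972 (W = -8 + (12419 - 22641)*(33110 + 12052) = -8 - 10222*45162 = -8 - 461645964 = -461645972)
t = 2*√3 (t = √(7 + 5) = √12 = 2*√3 ≈ 3.4641)
W*t = -923291944*√3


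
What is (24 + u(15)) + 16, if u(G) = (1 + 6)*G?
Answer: 145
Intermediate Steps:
u(G) = 7*G
(24 + u(15)) + 16 = (24 + 7*15) + 16 = (24 + 105) + 16 = 129 + 16 = 145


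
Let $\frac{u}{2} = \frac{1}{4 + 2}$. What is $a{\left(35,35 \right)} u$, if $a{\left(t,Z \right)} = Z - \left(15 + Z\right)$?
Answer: $-5$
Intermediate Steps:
$a{\left(t,Z \right)} = -15$
$u = \frac{1}{3}$ ($u = \frac{2}{4 + 2} = \frac{2}{6} = 2 \cdot \frac{1}{6} = \frac{1}{3} \approx 0.33333$)
$a{\left(35,35 \right)} u = \left(-15\right) \frac{1}{3} = -5$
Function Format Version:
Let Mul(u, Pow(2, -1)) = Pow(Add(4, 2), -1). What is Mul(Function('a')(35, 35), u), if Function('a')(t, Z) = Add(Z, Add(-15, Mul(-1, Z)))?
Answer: -5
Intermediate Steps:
Function('a')(t, Z) = -15
u = Rational(1, 3) (u = Mul(2, Pow(Add(4, 2), -1)) = Mul(2, Pow(6, -1)) = Mul(2, Rational(1, 6)) = Rational(1, 3) ≈ 0.33333)
Mul(Function('a')(35, 35), u) = Mul(-15, Rational(1, 3)) = -5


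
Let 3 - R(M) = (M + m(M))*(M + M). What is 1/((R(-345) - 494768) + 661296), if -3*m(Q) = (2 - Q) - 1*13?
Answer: -1/148339 ≈ -6.7413e-6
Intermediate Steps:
m(Q) = 11/3 + Q/3 (m(Q) = -((2 - Q) - 1*13)/3 = -((2 - Q) - 13)/3 = -(-11 - Q)/3 = 11/3 + Q/3)
R(M) = 3 - 2*M*(11/3 + 4*M/3) (R(M) = 3 - (M + (11/3 + M/3))*(M + M) = 3 - (11/3 + 4*M/3)*2*M = 3 - 2*M*(11/3 + 4*M/3))
1/((R(-345) - 494768) + 661296) = 1/(((3 - 22/3*(-345) - 8/3*(-345)²) - 494768) + 661296) = 1/(((3 + 2530 - 8/3*119025) - 494768) + 661296) = 1/(((3 + 2530 - 317400) - 494768) + 661296) = 1/((-314867 - 494768) + 661296) = 1/(-809635 + 661296) = 1/(-148339) = -1/148339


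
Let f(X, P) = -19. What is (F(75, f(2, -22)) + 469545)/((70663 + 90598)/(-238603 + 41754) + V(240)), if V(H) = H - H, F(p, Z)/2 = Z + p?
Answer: -92451510793/161261 ≈ -5.7330e+5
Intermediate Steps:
F(p, Z) = 2*Z + 2*p (F(p, Z) = 2*(Z + p) = 2*Z + 2*p)
V(H) = 0
(F(75, f(2, -22)) + 469545)/((70663 + 90598)/(-238603 + 41754) + V(240)) = ((2*(-19) + 2*75) + 469545)/((70663 + 90598)/(-238603 + 41754) + 0) = ((-38 + 150) + 469545)/(161261/(-196849) + 0) = (112 + 469545)/(161261*(-1/196849) + 0) = 469657/(-161261/196849 + 0) = 469657/(-161261/196849) = 469657*(-196849/161261) = -92451510793/161261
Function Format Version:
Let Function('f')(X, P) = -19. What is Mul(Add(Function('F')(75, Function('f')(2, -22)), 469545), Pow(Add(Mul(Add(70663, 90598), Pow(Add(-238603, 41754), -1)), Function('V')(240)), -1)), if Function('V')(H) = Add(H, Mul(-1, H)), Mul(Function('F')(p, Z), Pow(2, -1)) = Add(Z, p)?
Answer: Rational(-92451510793, 161261) ≈ -5.7330e+5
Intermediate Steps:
Function('F')(p, Z) = Add(Mul(2, Z), Mul(2, p)) (Function('F')(p, Z) = Mul(2, Add(Z, p)) = Add(Mul(2, Z), Mul(2, p)))
Function('V')(H) = 0
Mul(Add(Function('F')(75, Function('f')(2, -22)), 469545), Pow(Add(Mul(Add(70663, 90598), Pow(Add(-238603, 41754), -1)), Function('V')(240)), -1)) = Mul(Add(Add(Mul(2, -19), Mul(2, 75)), 469545), Pow(Add(Mul(Add(70663, 90598), Pow(Add(-238603, 41754), -1)), 0), -1)) = Mul(Add(Add(-38, 150), 469545), Pow(Add(Mul(161261, Pow(-196849, -1)), 0), -1)) = Mul(Add(112, 469545), Pow(Add(Mul(161261, Rational(-1, 196849)), 0), -1)) = Mul(469657, Pow(Add(Rational(-161261, 196849), 0), -1)) = Mul(469657, Pow(Rational(-161261, 196849), -1)) = Mul(469657, Rational(-196849, 161261)) = Rational(-92451510793, 161261)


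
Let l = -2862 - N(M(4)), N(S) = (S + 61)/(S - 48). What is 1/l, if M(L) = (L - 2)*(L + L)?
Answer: -32/91507 ≈ -0.00034970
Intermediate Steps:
M(L) = 2*L*(-2 + L) (M(L) = (-2 + L)*(2*L) = 2*L*(-2 + L))
N(S) = (61 + S)/(-48 + S)
l = -91507/32 (l = -2862 - (61 + 2*4*(-2 + 4))/(-48 + 2*4*(-2 + 4)) = -2862 - (61 + 2*4*2)/(-48 + 2*4*2) = -2862 - (61 + 16)/(-48 + 16) = -2862 - 77/(-32) = -2862 - (-1)*77/32 = -2862 - 1*(-77/32) = -2862 + 77/32 = -91507/32 ≈ -2859.6)
1/l = 1/(-91507/32) = -32/91507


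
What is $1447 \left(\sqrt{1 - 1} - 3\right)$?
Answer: $-4341$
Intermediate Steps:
$1447 \left(\sqrt{1 - 1} - 3\right) = 1447 \left(\sqrt{0} - 3\right) = 1447 \left(0 - 3\right) = 1447 \left(-3\right) = -4341$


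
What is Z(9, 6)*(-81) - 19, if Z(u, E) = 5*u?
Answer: -3664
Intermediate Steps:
Z(9, 6)*(-81) - 19 = (5*9)*(-81) - 19 = 45*(-81) - 19 = -3645 - 19 = -3664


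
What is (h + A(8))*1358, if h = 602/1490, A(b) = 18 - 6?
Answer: 12549278/745 ≈ 16845.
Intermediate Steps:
A(b) = 12
h = 301/745 (h = 602*(1/1490) = 301/745 ≈ 0.40403)
(h + A(8))*1358 = (301/745 + 12)*1358 = (9241/745)*1358 = 12549278/745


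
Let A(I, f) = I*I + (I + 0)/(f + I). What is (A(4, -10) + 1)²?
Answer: 2401/9 ≈ 266.78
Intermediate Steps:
A(I, f) = I² + I/(I + f)
(A(4, -10) + 1)² = (4*(1 + 4² + 4*(-10))/(4 - 10) + 1)² = (4*(1 + 16 - 40)/(-6) + 1)² = (4*(-⅙)*(-23) + 1)² = (46/3 + 1)² = (49/3)² = 2401/9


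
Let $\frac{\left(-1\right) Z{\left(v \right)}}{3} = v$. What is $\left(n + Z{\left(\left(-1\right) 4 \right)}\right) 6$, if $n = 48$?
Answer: $360$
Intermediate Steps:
$Z{\left(v \right)} = - 3 v$
$\left(n + Z{\left(\left(-1\right) 4 \right)}\right) 6 = \left(48 - 3 \left(\left(-1\right) 4\right)\right) 6 = \left(48 - -12\right) 6 = \left(48 + 12\right) 6 = 60 \cdot 6 = 360$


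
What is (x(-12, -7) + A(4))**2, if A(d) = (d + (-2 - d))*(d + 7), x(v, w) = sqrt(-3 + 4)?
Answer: 441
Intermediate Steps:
x(v, w) = 1 (x(v, w) = sqrt(1) = 1)
A(d) = -14 - 2*d (A(d) = -2*(7 + d) = -14 - 2*d)
(x(-12, -7) + A(4))**2 = (1 + (-14 - 2*4))**2 = (1 + (-14 - 8))**2 = (1 - 22)**2 = (-21)**2 = 441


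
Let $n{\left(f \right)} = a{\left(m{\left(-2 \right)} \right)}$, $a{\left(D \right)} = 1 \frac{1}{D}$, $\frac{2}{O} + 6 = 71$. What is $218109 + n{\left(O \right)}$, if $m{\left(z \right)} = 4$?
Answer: $\frac{872437}{4} \approx 2.1811 \cdot 10^{5}$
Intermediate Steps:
$O = \frac{2}{65}$ ($O = \frac{2}{-6 + 71} = \frac{2}{65} \approx 0.030769$)
$a{\left(D \right)} = \frac{1}{D}$
$n{\left(f \right)} = \frac{1}{4}$
$218109 + n{\left(O \right)} = 218109 + \frac{1}{4} = \frac{872437}{4}$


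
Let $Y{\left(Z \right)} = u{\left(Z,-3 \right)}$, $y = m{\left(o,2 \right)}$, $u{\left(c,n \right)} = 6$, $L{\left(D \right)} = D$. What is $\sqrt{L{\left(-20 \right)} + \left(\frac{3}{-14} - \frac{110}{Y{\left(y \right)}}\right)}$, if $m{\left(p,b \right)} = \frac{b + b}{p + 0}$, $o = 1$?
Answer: $\frac{i \sqrt{67998}}{42} \approx 6.2087 i$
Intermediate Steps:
$m{\left(p,b \right)} = \frac{2 b}{p}$
$y = 4$ ($y = 2 \cdot 2 \cdot 1^{-1} = 2 \cdot 2 \cdot 1 = 4$)
$Y{\left(Z \right)} = 6$
$\sqrt{L{\left(-20 \right)} + \left(\frac{3}{-14} - \frac{110}{Y{\left(y \right)}}\right)} = \sqrt{-20 + \left(\frac{3}{-14} - \frac{110}{6}\right)} = \sqrt{-20 + \left(3 \left(- \frac{1}{14}\right) - \frac{55}{3}\right)} = \sqrt{-20 - \frac{779}{42}} = \sqrt{- \frac{1619}{42}} = \frac{i \sqrt{67998}}{42}$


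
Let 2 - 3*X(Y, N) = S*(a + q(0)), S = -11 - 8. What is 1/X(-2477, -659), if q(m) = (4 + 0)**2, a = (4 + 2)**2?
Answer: 1/330 ≈ 0.0030303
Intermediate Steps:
S = -19
a = 36 (a = 6**2 = 36)
q(m) = 16 (q(m) = 4**2 = 16)
X(Y, N) = 330 (X(Y, N) = 2/3 - (-19)*(36 + 16)/3 = 2/3 - (-19)*52/3 = 2/3 - 1/3*(-988) = 2/3 + 988/3 = 330)
1/X(-2477, -659) = 1/330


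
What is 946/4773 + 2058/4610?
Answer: 164929/255855 ≈ 0.64462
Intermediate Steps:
946/4773 + 2058/4610 = 946*(1/4773) + 2058*(1/4610) = 22/111 + 1029/2305 = 164929/255855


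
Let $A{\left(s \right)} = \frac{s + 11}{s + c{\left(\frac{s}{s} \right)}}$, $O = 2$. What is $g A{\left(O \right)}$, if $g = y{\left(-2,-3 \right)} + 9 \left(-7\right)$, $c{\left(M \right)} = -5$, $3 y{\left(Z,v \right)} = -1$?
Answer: $\frac{2470}{9} \approx 274.44$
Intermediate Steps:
$y{\left(Z,v \right)} = - \frac{1}{3}$ ($y{\left(Z,v \right)} = \frac{1}{3} \left(-1\right) = - \frac{1}{3}$)
$A{\left(s \right)} = \frac{11 + s}{-5 + s}$ ($A{\left(s \right)} = \frac{s + 11}{s - 5} = \frac{11 + s}{-5 + s}$)
$g = - \frac{190}{3}$ ($g = - \frac{1}{3} + 9 \left(-7\right) = - \frac{1}{3} - 63 = - \frac{190}{3} \approx -63.333$)
$g A{\left(O \right)} = - \frac{190 \frac{11 + 2}{-5 + 2}}{3} = - \frac{190 \frac{1}{-3} \cdot 13}{3} = - \frac{190 \left(\left(- \frac{1}{3}\right) 13\right)}{3} = \left(- \frac{190}{3}\right) \left(- \frac{13}{3}\right) = \frac{2470}{9}$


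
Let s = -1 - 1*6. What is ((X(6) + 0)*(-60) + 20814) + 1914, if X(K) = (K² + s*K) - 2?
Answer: 23208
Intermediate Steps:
s = -7 (s = -1 - 6 = -7)
X(K) = -2 + K² - 7*K (X(K) = (K² - 7*K) - 2 = -2 + K² - 7*K)
((X(6) + 0)*(-60) + 20814) + 1914 = (((-2 + 6² - 7*6) + 0)*(-60) + 20814) + 1914 = (((-2 + 36 - 42) + 0)*(-60) + 20814) + 1914 = ((-8 + 0)*(-60) + 20814) + 1914 = (-8*(-60) + 20814) + 1914 = (480 + 20814) + 1914 = 21294 + 1914 = 23208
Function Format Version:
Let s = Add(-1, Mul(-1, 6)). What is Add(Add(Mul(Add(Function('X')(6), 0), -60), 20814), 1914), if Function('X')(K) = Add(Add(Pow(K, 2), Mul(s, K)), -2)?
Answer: 23208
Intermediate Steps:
s = -7 (s = Add(-1, -6) = -7)
Function('X')(K) = Add(-2, Pow(K, 2), Mul(-7, K)) (Function('X')(K) = Add(Add(Pow(K, 2), Mul(-7, K)), -2) = Add(-2, Pow(K, 2), Mul(-7, K)))
Add(Add(Mul(Add(Function('X')(6), 0), -60), 20814), 1914) = Add(Add(Mul(Add(Add(-2, Pow(6, 2), Mul(-7, 6)), 0), -60), 20814), 1914) = Add(Add(Mul(Add(Add(-2, 36, -42), 0), -60), 20814), 1914) = Add(Add(Mul(Add(-8, 0), -60), 20814), 1914) = Add(Add(Mul(-8, -60), 20814), 1914) = Add(Add(480, 20814), 1914) = Add(21294, 1914) = 23208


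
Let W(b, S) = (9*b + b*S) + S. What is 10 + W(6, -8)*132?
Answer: -254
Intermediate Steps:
W(b, S) = S + 9*b + S*b (W(b, S) = (9*b + S*b) + S = S + 9*b + S*b)
10 + W(6, -8)*132 = 10 + (-8 + 9*6 - 8*6)*132 = 10 + (-8 + 54 - 48)*132 = 10 - 2*132 = 10 - 264 = -254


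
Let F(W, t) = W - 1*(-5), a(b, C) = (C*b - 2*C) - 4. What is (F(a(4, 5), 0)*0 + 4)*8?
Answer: 32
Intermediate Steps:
a(b, C) = -4 - 2*C + C*b (a(b, C) = (-2*C + C*b) - 4 = -4 - 2*C + C*b)
F(W, t) = 5 + W (F(W, t) = W + 5 = 5 + W)
(F(a(4, 5), 0)*0 + 4)*8 = ((5 + (-4 - 2*5 + 5*4))*0 + 4)*8 = ((5 + (-4 - 10 + 20))*0 + 4)*8 = ((5 + 6)*0 + 4)*8 = (11*0 + 4)*8 = (0 + 4)*8 = 4*8 = 32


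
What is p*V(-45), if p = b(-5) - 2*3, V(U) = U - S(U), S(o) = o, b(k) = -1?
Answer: 0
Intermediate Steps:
V(U) = 0 (V(U) = U - U = 0)
p = -7 (p = -1 - 2*3 = -1 - 1*6 = -1 - 6 = -7)
p*V(-45) = -7*0 = 0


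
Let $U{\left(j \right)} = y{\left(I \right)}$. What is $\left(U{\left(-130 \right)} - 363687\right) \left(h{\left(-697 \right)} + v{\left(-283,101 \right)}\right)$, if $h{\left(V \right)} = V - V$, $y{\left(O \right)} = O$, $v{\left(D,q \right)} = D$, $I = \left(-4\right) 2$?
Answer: $102925685$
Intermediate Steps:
$I = -8$
$h{\left(V \right)} = 0$
$U{\left(j \right)} = -8$
$\left(U{\left(-130 \right)} - 363687\right) \left(h{\left(-697 \right)} + v{\left(-283,101 \right)}\right) = \left(-8 - 363687\right) \left(0 - 283\right) = \left(-363695\right) \left(-283\right) = 102925685$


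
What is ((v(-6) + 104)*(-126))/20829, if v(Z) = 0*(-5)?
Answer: -4368/6943 ≈ -0.62912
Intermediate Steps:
v(Z) = 0
((v(-6) + 104)*(-126))/20829 = ((0 + 104)*(-126))/20829 = (104*(-126))*(1/20829) = -13104*1/20829 = -4368/6943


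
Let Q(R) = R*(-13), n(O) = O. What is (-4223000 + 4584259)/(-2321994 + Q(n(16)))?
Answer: -361259/2322202 ≈ -0.15557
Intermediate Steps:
Q(R) = -13*R
(-4223000 + 4584259)/(-2321994 + Q(n(16))) = (-4223000 + 4584259)/(-2321994 - 13*16) = 361259/(-2321994 - 208) = 361259/(-2322202) = 361259*(-1/2322202) = -361259/2322202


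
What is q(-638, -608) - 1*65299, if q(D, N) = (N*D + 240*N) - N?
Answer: 177293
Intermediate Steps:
q(D, N) = 239*N + D*N (q(D, N) = (D*N + 240*N) - N = (240*N + D*N) - N = 239*N + D*N)
q(-638, -608) - 1*65299 = -608*(239 - 638) - 1*65299 = -608*(-399) - 65299 = 242592 - 65299 = 177293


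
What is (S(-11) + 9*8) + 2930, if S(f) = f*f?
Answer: 3123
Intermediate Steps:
S(f) = f²
(S(-11) + 9*8) + 2930 = ((-11)² + 9*8) + 2930 = (121 + 72) + 2930 = 193 + 2930 = 3123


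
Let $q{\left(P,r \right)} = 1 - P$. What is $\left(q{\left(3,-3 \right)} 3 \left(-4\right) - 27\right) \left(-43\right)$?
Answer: $129$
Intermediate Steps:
$\left(q{\left(3,-3 \right)} 3 \left(-4\right) - 27\right) \left(-43\right) = \left(\left(1 - 3\right) 3 \left(-4\right) - 27\right) \left(-43\right) = \left(\left(-2\right) 3 \left(-4\right) - 27\right) \left(-43\right) = \left(\left(-6\right) \left(-4\right) - 27\right) \left(-43\right) = \left(24 - 27\right) \left(-43\right) = \left(-3\right) \left(-43\right) = 129$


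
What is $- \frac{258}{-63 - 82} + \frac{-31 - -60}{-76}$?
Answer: $\frac{15403}{11020} \approx 1.3977$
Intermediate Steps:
$- \frac{258}{-63 - 82} + \frac{-31 - -60}{-76} = - \frac{258}{-63 - 82} + \left(-31 + 60\right) \left(- \frac{1}{76}\right) = - \frac{258}{-145} + 29 \left(- \frac{1}{76}\right) = \left(-258\right) \left(- \frac{1}{145}\right) - \frac{29}{76} = \frac{258}{145} - \frac{29}{76} = \frac{15403}{11020}$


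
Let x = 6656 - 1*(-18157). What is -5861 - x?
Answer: -30674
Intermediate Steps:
x = 24813 (x = 6656 + 18157 = 24813)
-5861 - x = -5861 - 1*24813 = -5861 - 24813 = -30674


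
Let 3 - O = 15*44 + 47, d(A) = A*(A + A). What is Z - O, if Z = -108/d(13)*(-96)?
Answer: 124160/169 ≈ 734.67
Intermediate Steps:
d(A) = 2*A² (d(A) = A*(2*A) = 2*A²)
Z = 5184/169 (Z = -108/(2*13²)*(-96) = -108/(2*169)*(-96) = -108/338*(-96) = -108*1/338*(-96) = -54/169*(-96) = 5184/169 ≈ 30.675)
O = -704 (O = 3 - (15*44 + 47) = 3 - (660 + 47) = 3 - 1*707 = 3 - 707 = -704)
Z - O = 5184/169 - 1*(-704) = 5184/169 + 704 = 124160/169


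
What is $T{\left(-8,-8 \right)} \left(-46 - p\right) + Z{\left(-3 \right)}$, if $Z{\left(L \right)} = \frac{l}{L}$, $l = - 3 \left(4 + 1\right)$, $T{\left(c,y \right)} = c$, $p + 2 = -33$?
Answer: $93$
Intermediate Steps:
$p = -35$ ($p = -2 - 33 = -35$)
$l = -15$ ($l = \left(-3\right) 5 = -15$)
$Z{\left(L \right)} = - \frac{15}{L}$
$T{\left(-8,-8 \right)} \left(-46 - p\right) + Z{\left(-3 \right)} = - 8 \left(-46 - -35\right) - \frac{15}{-3} = - 8 \left(-46 + 35\right) - -5 = \left(-8\right) \left(-11\right) + 5 = 88 + 5 = 93$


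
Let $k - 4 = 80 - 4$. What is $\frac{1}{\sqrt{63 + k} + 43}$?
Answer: $\frac{43}{1706} - \frac{\sqrt{143}}{1706} \approx 0.018196$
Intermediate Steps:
$k = 80$ ($k = 4 + \left(80 - 4\right) = 4 + 76 = 80$)
$\frac{1}{\sqrt{63 + k} + 43} = \frac{1}{\sqrt{63 + 80} + 43} = \frac{1}{\sqrt{143} + 43} = \frac{1}{43 + \sqrt{143}}$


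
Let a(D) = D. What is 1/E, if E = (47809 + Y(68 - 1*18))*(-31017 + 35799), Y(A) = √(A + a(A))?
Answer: 1/228670458 ≈ 4.3731e-9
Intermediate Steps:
Y(A) = √2*√A (Y(A) = √(A + A) = √(2*A) = √2*√A)
E = 228670458 (E = (47809 + √2*√(68 - 1*18))*(-31017 + 35799) = (47809 + √2*√(68 - 18))*4782 = (47809 + √2*√50)*4782 = (47809 + √2*(5*√2))*4782 = (47809 + 10)*4782 = 47819*4782 = 228670458)
1/E = 1/228670458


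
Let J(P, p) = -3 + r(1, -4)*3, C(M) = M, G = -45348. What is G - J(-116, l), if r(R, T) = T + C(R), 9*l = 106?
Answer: -45336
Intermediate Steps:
l = 106/9 (l = (⅑)*106 = 106/9 ≈ 11.778)
r(R, T) = R + T (r(R, T) = T + R = R + T)
J(P, p) = -12 (J(P, p) = -3 + (1 - 4)*3 = -3 - 3*3 = -3 - 9 = -12)
G - J(-116, l) = -45348 - 1*(-12) = -45348 + 12 = -45336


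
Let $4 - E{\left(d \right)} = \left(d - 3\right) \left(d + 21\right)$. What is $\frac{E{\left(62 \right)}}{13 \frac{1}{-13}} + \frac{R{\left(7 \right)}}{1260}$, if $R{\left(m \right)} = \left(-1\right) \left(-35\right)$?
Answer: $\frac{176149}{36} \approx 4893.0$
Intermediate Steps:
$R{\left(m \right)} = 35$
$E{\left(d \right)} = 4 - \left(-3 + d\right) \left(21 + d\right)$ ($E{\left(d \right)} = 4 - \left(d - 3\right) \left(d + 21\right) = 4 - \left(-3 + d\right) \left(21 + d\right)$)
$\frac{E{\left(62 \right)}}{13 \frac{1}{-13}} + \frac{R{\left(7 \right)}}{1260} = \frac{67 - 62^{2} - 1116}{13 \frac{1}{-13}} + \frac{35}{1260} = \frac{67 - 3844 - 1116}{13 \left(- \frac{1}{13}\right)} + 35 \cdot \frac{1}{1260} = \frac{67 - 3844 - 1116}{-1} + \frac{1}{36} = \left(-4893\right) \left(-1\right) + \frac{1}{36} = 4893 + \frac{1}{36} = \frac{176149}{36}$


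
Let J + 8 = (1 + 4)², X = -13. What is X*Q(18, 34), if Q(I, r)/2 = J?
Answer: -442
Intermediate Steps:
J = 17 (J = -8 + (1 + 4)² = -8 + 5² = -8 + 25 = 17)
Q(I, r) = 34 (Q(I, r) = 2*17 = 34)
X*Q(18, 34) = -13*34 = -442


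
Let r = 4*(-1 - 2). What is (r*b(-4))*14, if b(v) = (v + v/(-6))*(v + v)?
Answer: -4480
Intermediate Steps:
b(v) = 5*v²/3 (b(v) = (v + v*(-⅙))*(2*v) = (v - v/6)*(2*v) = (5*v/6)*(2*v) = 5*v²/3)
r = -12 (r = 4*(-3) = -12)
(r*b(-4))*14 = -20*(-4)²*14 = -20*16*14 = -12*80/3*14 = -320*14 = -4480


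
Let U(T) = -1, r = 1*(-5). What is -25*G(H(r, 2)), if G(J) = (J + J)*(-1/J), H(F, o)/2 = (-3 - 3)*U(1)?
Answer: 50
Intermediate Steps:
r = -5
H(F, o) = 12 (H(F, o) = 2*((-3 - 3)*(-1)) = 2*(-6*(-1)) = 2*6 = 12)
G(J) = -2 (G(J) = (2*J)*(-1/J) = -2)
-25*G(H(r, 2)) = -25*(-2) = 50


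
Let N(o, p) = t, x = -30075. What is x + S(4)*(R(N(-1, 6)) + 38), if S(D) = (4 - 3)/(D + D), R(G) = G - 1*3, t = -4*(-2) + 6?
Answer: -240551/8 ≈ -30069.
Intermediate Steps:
t = 14 (t = 8 + 6 = 14)
N(o, p) = 14
R(G) = -3 + G (R(G) = G - 3 = -3 + G)
S(D) = 1/(2*D)
x + S(4)*(R(N(-1, 6)) + 38) = -30075 + ((½)/4)*((-3 + 14) + 38) = -30075 + ((½)*(¼))*(11 + 38) = -30075 + (⅛)*49 = -30075 + 49/8 = -240551/8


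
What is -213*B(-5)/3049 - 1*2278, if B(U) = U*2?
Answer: -6943492/3049 ≈ -2277.3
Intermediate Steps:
B(U) = 2*U
-213*B(-5)/3049 - 1*2278 = -426*(-5)/3049 - 1*2278 = -213*(-10)*(1/3049) - 2278 = 2130*(1/3049) - 2278 = 2130/3049 - 2278 = -6943492/3049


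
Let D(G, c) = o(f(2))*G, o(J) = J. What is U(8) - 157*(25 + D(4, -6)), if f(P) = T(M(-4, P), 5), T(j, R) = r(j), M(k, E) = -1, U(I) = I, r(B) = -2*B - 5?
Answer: -2033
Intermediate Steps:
r(B) = -5 - 2*B
T(j, R) = -5 - 2*j
f(P) = -3 (f(P) = -5 - 2*(-1) = -5 + 2 = -3)
D(G, c) = -3*G
U(8) - 157*(25 + D(4, -6)) = 8 - 157*(25 - 3*4) = 8 - 157*(25 - 12) = 8 - 157*13 = 8 - 2041 = -2033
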